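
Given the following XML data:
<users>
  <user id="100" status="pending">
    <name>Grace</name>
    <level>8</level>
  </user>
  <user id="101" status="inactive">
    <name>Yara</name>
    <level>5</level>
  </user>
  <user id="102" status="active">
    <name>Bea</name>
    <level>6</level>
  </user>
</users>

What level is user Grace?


Finding user: Grace
<level>8</level>

ANSWER: 8


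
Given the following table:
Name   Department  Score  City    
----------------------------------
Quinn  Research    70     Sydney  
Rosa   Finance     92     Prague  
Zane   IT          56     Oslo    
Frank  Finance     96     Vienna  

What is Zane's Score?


Row 3: Zane
Score = 56

ANSWER: 56


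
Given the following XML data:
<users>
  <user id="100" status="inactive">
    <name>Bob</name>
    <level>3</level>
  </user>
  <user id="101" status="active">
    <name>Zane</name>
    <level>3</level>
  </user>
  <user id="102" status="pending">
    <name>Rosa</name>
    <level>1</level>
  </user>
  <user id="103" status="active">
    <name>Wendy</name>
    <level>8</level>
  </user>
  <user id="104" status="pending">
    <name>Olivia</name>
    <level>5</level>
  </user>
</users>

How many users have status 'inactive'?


Counting users with status='inactive':
  Bob (id=100) -> MATCH
Count: 1

ANSWER: 1


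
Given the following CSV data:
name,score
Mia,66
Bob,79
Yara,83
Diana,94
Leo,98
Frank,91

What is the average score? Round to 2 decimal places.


Scores: 66, 79, 83, 94, 98, 91
Sum = 511
Count = 6
Average = 511 / 6 = 85.17

ANSWER: 85.17


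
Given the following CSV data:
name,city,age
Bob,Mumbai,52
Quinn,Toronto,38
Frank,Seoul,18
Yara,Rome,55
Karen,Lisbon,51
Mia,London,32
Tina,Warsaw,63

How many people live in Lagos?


Scanning city column for 'Lagos':
Total matches: 0

ANSWER: 0


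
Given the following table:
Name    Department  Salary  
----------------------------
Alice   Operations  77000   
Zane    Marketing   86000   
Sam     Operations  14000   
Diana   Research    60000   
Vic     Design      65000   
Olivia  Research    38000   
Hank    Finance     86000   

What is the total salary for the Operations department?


Operations department members:
  Alice: 77000
  Sam: 14000
Total = 77000 + 14000 = 91000

ANSWER: 91000


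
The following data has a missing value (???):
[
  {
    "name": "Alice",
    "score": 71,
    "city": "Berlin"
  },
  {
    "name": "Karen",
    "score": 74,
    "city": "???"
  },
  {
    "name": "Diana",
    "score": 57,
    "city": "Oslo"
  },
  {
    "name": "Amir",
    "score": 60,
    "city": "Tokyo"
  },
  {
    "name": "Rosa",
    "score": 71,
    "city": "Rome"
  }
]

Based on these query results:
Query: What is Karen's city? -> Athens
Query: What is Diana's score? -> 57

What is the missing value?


The missing value is Karen's city
From query: Karen's city = Athens

ANSWER: Athens


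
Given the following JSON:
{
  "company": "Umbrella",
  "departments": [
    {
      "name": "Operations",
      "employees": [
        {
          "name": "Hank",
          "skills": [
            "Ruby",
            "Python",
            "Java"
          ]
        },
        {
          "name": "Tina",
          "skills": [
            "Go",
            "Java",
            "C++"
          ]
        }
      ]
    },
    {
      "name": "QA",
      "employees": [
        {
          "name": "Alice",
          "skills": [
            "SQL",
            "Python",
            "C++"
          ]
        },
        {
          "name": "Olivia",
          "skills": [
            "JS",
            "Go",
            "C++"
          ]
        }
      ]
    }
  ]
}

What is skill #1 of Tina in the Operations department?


Path: departments[0].employees[1].skills[0]
Value: Go

ANSWER: Go


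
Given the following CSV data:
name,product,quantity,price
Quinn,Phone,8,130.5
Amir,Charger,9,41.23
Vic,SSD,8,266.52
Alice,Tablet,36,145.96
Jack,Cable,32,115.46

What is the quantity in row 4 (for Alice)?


Row 4: Alice
Column 'quantity' = 36

ANSWER: 36


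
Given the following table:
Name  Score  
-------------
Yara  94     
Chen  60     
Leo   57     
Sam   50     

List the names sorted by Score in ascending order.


Sorting by Score (ascending):
  Sam: 50
  Leo: 57
  Chen: 60
  Yara: 94


ANSWER: Sam, Leo, Chen, Yara


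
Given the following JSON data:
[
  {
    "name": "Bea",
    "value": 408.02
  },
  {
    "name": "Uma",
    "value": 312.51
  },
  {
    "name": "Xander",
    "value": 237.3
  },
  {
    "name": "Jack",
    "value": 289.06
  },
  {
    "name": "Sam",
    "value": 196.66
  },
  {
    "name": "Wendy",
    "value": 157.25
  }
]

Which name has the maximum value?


Comparing values:
  Bea: 408.02
  Uma: 312.51
  Xander: 237.3
  Jack: 289.06
  Sam: 196.66
  Wendy: 157.25
Maximum: Bea (408.02)

ANSWER: Bea


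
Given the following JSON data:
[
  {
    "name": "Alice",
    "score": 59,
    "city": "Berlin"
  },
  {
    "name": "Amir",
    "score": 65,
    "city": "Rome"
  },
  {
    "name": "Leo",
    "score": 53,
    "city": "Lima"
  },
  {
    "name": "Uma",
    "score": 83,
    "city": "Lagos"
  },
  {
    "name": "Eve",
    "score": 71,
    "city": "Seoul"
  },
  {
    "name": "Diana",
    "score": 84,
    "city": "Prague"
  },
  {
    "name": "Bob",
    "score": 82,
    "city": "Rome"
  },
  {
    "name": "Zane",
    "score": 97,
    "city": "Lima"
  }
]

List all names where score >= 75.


Filtering records where score >= 75:
  Alice (score=59) -> no
  Amir (score=65) -> no
  Leo (score=53) -> no
  Uma (score=83) -> YES
  Eve (score=71) -> no
  Diana (score=84) -> YES
  Bob (score=82) -> YES
  Zane (score=97) -> YES


ANSWER: Uma, Diana, Bob, Zane


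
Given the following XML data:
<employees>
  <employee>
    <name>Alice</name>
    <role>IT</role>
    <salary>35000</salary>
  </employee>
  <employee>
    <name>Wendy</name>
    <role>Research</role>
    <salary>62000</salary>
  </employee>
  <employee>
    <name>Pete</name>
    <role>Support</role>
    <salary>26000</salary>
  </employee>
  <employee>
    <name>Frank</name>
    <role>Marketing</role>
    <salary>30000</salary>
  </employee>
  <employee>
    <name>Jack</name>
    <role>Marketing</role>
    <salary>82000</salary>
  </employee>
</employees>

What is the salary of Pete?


Searching for <employee> with <name>Pete</name>
Found at position 3
<salary>26000</salary>

ANSWER: 26000


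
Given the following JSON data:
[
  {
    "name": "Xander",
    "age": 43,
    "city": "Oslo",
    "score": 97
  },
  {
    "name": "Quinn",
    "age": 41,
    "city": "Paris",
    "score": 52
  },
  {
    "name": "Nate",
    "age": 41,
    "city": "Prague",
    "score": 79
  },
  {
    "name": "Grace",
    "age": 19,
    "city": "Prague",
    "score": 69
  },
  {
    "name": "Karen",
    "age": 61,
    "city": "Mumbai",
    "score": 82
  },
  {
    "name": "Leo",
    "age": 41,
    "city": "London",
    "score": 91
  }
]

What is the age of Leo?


Looking up record where name = Leo
Record index: 5
Field 'age' = 41

ANSWER: 41


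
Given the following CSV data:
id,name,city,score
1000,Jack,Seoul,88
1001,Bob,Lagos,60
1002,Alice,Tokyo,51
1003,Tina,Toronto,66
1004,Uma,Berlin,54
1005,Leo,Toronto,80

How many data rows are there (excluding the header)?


Counting rows (excluding header):
Header: id,name,city,score
Data rows: 6

ANSWER: 6


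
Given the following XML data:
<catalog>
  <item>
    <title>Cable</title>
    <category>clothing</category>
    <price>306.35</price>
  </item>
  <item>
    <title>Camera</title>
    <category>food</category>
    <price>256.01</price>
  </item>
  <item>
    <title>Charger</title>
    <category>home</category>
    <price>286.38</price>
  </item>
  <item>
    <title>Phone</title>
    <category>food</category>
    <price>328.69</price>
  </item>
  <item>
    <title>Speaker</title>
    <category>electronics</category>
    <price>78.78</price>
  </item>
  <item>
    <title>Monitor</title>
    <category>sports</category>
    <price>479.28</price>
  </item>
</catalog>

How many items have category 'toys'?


Scanning <item> elements for <category>toys</category>:
Count: 0

ANSWER: 0


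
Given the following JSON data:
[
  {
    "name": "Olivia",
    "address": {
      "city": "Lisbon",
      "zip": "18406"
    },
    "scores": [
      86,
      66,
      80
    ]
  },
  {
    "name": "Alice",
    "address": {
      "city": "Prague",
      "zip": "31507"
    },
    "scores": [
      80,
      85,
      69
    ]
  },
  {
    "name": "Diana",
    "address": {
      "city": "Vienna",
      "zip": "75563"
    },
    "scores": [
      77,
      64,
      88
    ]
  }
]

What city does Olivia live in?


Path: records[0].address.city
Value: Lisbon

ANSWER: Lisbon


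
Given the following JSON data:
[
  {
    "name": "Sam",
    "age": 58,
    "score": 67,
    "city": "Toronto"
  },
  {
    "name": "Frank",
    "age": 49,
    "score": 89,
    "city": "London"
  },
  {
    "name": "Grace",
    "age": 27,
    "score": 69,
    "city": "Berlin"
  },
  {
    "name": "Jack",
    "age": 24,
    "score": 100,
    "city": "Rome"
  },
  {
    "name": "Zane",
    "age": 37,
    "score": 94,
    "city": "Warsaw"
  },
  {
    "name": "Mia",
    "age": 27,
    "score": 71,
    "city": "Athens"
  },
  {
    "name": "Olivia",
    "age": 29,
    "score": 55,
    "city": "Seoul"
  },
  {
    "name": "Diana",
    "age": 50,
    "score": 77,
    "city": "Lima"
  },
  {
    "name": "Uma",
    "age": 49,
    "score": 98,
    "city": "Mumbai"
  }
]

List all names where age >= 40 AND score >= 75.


Checking both conditions:
  Sam (age=58, score=67) -> no
  Frank (age=49, score=89) -> YES
  Grace (age=27, score=69) -> no
  Jack (age=24, score=100) -> no
  Zane (age=37, score=94) -> no
  Mia (age=27, score=71) -> no
  Olivia (age=29, score=55) -> no
  Diana (age=50, score=77) -> YES
  Uma (age=49, score=98) -> YES


ANSWER: Frank, Diana, Uma


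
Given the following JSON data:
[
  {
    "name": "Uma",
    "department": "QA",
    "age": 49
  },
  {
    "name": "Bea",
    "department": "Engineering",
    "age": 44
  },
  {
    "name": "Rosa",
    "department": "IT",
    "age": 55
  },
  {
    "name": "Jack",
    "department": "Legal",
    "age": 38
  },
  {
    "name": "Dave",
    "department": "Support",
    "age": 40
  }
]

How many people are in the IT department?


Scanning records for department = IT
  Record 2: Rosa
Count: 1

ANSWER: 1


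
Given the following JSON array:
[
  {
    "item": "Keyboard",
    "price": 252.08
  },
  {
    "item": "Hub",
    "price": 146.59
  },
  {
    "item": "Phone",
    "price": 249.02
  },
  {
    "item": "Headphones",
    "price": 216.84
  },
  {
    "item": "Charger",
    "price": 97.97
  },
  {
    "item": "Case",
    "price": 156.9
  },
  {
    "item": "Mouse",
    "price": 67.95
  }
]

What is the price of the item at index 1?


Array index 1 -> Hub
price = 146.59

ANSWER: 146.59


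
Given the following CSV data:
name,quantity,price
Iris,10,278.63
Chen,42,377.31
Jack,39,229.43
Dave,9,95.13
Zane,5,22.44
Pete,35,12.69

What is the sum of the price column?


Values in 'price' column:
  Row 1: 278.63
  Row 2: 377.31
  Row 3: 229.43
  Row 4: 95.13
  Row 5: 22.44
  Row 6: 12.69
Sum = 278.63 + 377.31 + 229.43 + 95.13 + 22.44 + 12.69 = 1015.63

ANSWER: 1015.63


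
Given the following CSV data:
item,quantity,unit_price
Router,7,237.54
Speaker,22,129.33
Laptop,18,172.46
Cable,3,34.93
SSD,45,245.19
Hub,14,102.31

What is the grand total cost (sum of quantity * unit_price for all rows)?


Computing row totals:
  Router: 7 * 237.54 = 1662.78
  Speaker: 22 * 129.33 = 2845.26
  Laptop: 18 * 172.46 = 3104.28
  Cable: 3 * 34.93 = 104.79
  SSD: 45 * 245.19 = 11033.55
  Hub: 14 * 102.31 = 1432.34
Grand total = 1662.78 + 2845.26 + 3104.28 + 104.79 + 11033.55 + 1432.34 = 20183.0

ANSWER: 20183.0


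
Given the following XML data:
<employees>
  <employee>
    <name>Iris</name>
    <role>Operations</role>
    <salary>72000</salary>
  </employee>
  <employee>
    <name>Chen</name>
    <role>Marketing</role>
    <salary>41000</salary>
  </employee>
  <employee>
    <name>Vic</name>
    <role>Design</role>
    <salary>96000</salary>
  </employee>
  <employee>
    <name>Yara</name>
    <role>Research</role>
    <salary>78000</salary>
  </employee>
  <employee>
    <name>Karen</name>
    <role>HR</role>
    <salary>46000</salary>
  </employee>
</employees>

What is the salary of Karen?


Searching for <employee> with <name>Karen</name>
Found at position 5
<salary>46000</salary>

ANSWER: 46000


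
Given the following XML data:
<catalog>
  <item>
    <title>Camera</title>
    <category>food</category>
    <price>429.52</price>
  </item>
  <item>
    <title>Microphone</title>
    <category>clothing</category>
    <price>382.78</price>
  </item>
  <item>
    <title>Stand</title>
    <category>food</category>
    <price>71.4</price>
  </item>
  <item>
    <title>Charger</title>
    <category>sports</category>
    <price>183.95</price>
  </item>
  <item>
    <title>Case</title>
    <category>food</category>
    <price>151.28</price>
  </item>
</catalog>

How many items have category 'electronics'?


Scanning <item> elements for <category>electronics</category>:
Count: 0

ANSWER: 0


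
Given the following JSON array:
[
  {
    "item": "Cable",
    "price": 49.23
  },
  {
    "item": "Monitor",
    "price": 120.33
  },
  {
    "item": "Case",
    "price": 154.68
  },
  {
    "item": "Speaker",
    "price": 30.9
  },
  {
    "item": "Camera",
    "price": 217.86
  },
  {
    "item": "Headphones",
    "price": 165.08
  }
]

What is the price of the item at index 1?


Array index 1 -> Monitor
price = 120.33

ANSWER: 120.33


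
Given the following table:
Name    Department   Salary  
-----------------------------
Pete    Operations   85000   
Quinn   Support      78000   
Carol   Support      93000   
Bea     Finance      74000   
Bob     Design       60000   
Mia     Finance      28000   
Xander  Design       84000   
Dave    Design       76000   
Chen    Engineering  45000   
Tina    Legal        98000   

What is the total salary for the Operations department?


Operations department members:
  Pete: 85000
Total = 85000 = 85000

ANSWER: 85000


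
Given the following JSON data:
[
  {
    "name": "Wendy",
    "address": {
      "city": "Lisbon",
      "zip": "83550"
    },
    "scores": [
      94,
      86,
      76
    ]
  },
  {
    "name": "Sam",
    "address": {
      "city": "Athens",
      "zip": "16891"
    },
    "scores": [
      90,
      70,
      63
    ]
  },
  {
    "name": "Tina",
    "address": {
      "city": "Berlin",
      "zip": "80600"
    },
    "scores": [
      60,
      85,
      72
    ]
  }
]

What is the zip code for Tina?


Path: records[2].address.zip
Value: 80600

ANSWER: 80600


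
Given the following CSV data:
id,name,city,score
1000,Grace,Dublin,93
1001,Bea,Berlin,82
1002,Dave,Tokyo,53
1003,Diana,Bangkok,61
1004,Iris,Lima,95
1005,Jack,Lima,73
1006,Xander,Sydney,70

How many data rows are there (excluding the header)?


Counting rows (excluding header):
Header: id,name,city,score
Data rows: 7

ANSWER: 7


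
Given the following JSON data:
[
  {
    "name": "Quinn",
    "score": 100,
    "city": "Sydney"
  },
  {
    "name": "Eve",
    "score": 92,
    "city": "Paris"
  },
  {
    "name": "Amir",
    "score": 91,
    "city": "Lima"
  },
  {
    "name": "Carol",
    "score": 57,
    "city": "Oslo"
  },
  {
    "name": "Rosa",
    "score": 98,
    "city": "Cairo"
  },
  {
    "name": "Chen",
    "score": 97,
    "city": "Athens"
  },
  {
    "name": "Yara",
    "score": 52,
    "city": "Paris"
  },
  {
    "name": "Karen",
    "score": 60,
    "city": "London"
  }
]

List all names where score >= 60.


Filtering records where score >= 60:
  Quinn (score=100) -> YES
  Eve (score=92) -> YES
  Amir (score=91) -> YES
  Carol (score=57) -> no
  Rosa (score=98) -> YES
  Chen (score=97) -> YES
  Yara (score=52) -> no
  Karen (score=60) -> YES


ANSWER: Quinn, Eve, Amir, Rosa, Chen, Karen


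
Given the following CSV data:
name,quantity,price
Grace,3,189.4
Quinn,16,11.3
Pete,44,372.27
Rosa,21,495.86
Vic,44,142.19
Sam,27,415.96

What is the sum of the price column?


Values in 'price' column:
  Row 1: 189.4
  Row 2: 11.3
  Row 3: 372.27
  Row 4: 495.86
  Row 5: 142.19
  Row 6: 415.96
Sum = 189.4 + 11.3 + 372.27 + 495.86 + 142.19 + 415.96 = 1626.98

ANSWER: 1626.98


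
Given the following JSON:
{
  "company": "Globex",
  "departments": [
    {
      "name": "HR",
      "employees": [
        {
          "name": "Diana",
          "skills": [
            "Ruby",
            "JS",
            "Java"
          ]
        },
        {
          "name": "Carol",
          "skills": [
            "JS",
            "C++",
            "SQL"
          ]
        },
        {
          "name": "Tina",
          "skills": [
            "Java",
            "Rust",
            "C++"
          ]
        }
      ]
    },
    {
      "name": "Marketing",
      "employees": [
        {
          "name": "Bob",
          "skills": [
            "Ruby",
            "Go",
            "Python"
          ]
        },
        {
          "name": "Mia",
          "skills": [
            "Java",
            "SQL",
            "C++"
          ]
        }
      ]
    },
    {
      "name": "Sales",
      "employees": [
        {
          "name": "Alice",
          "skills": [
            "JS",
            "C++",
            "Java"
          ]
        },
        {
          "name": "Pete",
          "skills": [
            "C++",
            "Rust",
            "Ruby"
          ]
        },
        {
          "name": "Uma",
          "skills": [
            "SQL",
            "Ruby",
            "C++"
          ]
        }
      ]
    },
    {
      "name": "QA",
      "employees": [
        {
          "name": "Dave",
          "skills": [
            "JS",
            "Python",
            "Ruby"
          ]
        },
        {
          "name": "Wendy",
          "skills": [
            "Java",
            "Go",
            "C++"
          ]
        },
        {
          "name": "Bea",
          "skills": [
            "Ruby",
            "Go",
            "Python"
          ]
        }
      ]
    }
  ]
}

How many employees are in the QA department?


Path: departments[3].employees
Count: 3

ANSWER: 3


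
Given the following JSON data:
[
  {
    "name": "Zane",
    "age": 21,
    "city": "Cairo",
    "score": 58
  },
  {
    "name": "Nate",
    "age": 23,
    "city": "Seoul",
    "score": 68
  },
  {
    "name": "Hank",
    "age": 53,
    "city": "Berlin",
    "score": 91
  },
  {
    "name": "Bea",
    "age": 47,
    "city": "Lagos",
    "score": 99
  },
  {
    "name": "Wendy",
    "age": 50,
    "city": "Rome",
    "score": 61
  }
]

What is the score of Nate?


Looking up record where name = Nate
Record index: 1
Field 'score' = 68

ANSWER: 68


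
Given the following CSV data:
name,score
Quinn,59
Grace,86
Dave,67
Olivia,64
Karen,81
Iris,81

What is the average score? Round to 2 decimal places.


Scores: 59, 86, 67, 64, 81, 81
Sum = 438
Count = 6
Average = 438 / 6 = 73.00

ANSWER: 73.00


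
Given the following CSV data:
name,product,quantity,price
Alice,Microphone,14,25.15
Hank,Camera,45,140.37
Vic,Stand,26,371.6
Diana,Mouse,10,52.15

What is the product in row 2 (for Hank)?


Row 2: Hank
Column 'product' = Camera

ANSWER: Camera


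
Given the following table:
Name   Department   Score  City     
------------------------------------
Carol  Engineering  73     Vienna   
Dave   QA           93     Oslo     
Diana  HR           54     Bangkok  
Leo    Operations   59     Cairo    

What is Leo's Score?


Row 4: Leo
Score = 59

ANSWER: 59


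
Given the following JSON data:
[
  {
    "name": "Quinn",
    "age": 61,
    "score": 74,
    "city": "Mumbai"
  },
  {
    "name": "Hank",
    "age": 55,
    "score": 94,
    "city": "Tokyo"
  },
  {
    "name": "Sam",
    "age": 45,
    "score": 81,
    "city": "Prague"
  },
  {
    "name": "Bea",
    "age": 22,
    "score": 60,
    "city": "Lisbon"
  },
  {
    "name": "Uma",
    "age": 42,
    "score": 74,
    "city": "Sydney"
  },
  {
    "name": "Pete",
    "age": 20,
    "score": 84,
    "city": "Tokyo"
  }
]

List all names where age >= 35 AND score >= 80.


Checking both conditions:
  Quinn (age=61, score=74) -> no
  Hank (age=55, score=94) -> YES
  Sam (age=45, score=81) -> YES
  Bea (age=22, score=60) -> no
  Uma (age=42, score=74) -> no
  Pete (age=20, score=84) -> no


ANSWER: Hank, Sam


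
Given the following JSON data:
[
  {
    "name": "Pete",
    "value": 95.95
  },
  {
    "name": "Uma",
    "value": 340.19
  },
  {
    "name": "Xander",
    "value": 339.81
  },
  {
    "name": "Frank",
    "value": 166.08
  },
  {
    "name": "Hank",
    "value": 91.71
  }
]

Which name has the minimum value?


Comparing values:
  Pete: 95.95
  Uma: 340.19
  Xander: 339.81
  Frank: 166.08
  Hank: 91.71
Minimum: Hank (91.71)

ANSWER: Hank


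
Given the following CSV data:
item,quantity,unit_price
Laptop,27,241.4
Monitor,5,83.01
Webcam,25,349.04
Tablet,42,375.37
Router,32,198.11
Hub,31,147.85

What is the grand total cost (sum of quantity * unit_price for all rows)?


Computing row totals:
  Laptop: 27 * 241.4 = 6517.8
  Monitor: 5 * 83.01 = 415.05
  Webcam: 25 * 349.04 = 8726.0
  Tablet: 42 * 375.37 = 15765.54
  Router: 32 * 198.11 = 6339.52
  Hub: 31 * 147.85 = 4583.35
Grand total = 6517.8 + 415.05 + 8726.0 + 15765.54 + 6339.52 + 4583.35 = 42347.26

ANSWER: 42347.26


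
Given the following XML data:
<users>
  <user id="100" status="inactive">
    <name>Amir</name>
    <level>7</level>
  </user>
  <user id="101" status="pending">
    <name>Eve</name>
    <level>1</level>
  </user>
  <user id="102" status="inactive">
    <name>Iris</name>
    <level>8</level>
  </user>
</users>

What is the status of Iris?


Finding user with name = Iris
user id="102" status="inactive"

ANSWER: inactive


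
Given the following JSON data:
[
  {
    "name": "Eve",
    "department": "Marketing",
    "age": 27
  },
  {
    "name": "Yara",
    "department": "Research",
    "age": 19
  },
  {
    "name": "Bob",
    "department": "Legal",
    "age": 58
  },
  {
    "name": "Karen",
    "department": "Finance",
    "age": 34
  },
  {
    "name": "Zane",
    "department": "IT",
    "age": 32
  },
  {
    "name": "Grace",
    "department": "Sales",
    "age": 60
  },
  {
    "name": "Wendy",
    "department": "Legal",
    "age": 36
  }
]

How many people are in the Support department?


Scanning records for department = Support
  No matches found
Count: 0

ANSWER: 0


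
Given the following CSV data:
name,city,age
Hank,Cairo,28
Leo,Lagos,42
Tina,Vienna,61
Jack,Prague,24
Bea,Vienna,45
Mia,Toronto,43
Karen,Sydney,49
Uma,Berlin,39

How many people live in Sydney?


Scanning city column for 'Sydney':
  Row 7: Karen -> MATCH
Total matches: 1

ANSWER: 1


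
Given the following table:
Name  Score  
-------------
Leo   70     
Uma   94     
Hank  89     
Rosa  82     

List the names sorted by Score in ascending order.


Sorting by Score (ascending):
  Leo: 70
  Rosa: 82
  Hank: 89
  Uma: 94


ANSWER: Leo, Rosa, Hank, Uma


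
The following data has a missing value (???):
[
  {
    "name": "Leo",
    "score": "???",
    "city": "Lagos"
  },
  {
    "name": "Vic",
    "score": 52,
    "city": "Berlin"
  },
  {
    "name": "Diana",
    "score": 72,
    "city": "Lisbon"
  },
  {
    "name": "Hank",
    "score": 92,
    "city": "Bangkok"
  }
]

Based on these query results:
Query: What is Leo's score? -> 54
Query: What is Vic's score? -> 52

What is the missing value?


The missing value is Leo's score
From query: Leo's score = 54

ANSWER: 54


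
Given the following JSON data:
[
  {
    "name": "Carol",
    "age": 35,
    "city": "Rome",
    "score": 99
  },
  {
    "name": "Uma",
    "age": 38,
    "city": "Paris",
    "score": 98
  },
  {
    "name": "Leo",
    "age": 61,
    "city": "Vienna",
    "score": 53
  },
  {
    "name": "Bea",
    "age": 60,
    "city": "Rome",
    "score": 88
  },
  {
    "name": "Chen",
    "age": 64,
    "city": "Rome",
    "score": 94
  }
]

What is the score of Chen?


Looking up record where name = Chen
Record index: 4
Field 'score' = 94

ANSWER: 94


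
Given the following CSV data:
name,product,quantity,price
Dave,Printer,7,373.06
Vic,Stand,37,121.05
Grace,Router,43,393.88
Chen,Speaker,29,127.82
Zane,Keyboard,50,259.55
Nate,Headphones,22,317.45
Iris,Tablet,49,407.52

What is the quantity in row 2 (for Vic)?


Row 2: Vic
Column 'quantity' = 37

ANSWER: 37


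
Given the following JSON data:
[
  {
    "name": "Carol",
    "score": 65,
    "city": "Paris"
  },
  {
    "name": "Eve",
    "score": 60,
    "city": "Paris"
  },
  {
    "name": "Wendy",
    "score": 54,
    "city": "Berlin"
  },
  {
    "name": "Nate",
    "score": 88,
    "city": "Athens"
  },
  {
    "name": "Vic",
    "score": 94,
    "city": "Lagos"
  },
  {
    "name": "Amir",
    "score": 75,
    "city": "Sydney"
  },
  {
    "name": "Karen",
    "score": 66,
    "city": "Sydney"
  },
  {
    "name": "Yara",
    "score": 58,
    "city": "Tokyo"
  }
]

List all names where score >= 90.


Filtering records where score >= 90:
  Carol (score=65) -> no
  Eve (score=60) -> no
  Wendy (score=54) -> no
  Nate (score=88) -> no
  Vic (score=94) -> YES
  Amir (score=75) -> no
  Karen (score=66) -> no
  Yara (score=58) -> no


ANSWER: Vic


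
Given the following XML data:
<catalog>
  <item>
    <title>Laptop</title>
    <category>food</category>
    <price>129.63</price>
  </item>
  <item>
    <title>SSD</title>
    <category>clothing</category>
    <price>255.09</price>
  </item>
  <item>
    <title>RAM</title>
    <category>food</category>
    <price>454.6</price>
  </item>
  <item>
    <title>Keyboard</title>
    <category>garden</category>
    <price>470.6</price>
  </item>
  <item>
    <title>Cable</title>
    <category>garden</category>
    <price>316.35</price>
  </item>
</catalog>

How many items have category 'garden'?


Scanning <item> elements for <category>garden</category>:
  Item 4: Keyboard -> MATCH
  Item 5: Cable -> MATCH
Count: 2

ANSWER: 2


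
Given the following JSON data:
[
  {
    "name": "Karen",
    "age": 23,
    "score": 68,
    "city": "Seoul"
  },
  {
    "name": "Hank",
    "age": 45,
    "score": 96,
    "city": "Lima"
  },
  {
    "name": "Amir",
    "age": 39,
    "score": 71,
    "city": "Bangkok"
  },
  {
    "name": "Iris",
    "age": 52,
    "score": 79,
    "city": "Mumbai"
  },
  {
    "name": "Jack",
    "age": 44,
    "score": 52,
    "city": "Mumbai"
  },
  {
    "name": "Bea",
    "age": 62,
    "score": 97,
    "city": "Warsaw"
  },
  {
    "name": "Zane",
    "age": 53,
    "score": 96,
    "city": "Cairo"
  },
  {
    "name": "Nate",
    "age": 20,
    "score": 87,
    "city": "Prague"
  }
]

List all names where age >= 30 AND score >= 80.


Checking both conditions:
  Karen (age=23, score=68) -> no
  Hank (age=45, score=96) -> YES
  Amir (age=39, score=71) -> no
  Iris (age=52, score=79) -> no
  Jack (age=44, score=52) -> no
  Bea (age=62, score=97) -> YES
  Zane (age=53, score=96) -> YES
  Nate (age=20, score=87) -> no


ANSWER: Hank, Bea, Zane


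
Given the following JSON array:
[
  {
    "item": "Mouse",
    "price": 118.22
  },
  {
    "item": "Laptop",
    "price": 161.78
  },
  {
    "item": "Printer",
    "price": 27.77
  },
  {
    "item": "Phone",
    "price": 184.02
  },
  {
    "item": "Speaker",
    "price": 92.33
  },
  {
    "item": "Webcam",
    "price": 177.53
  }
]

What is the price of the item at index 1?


Array index 1 -> Laptop
price = 161.78

ANSWER: 161.78


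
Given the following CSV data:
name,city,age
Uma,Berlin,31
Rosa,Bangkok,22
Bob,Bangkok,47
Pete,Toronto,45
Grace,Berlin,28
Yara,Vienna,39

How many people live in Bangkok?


Scanning city column for 'Bangkok':
  Row 2: Rosa -> MATCH
  Row 3: Bob -> MATCH
Total matches: 2

ANSWER: 2


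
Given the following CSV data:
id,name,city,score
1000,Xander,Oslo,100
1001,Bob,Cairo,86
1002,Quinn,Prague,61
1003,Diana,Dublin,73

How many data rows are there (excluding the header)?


Counting rows (excluding header):
Header: id,name,city,score
Data rows: 4

ANSWER: 4


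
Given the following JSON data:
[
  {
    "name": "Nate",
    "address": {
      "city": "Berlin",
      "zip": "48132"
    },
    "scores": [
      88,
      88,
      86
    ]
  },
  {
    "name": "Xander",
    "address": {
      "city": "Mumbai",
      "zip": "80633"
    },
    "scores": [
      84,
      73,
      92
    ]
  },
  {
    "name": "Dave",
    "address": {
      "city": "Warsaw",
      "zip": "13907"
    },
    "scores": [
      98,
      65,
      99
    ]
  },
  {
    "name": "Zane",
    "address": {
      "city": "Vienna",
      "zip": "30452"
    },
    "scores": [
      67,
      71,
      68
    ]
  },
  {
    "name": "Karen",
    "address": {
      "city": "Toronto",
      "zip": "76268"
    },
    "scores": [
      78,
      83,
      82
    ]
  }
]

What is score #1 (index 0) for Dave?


Path: records[2].scores[0]
Value: 98

ANSWER: 98


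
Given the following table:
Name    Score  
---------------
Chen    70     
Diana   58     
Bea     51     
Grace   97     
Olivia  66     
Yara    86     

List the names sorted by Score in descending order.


Sorting by Score (descending):
  Grace: 97
  Yara: 86
  Chen: 70
  Olivia: 66
  Diana: 58
  Bea: 51


ANSWER: Grace, Yara, Chen, Olivia, Diana, Bea


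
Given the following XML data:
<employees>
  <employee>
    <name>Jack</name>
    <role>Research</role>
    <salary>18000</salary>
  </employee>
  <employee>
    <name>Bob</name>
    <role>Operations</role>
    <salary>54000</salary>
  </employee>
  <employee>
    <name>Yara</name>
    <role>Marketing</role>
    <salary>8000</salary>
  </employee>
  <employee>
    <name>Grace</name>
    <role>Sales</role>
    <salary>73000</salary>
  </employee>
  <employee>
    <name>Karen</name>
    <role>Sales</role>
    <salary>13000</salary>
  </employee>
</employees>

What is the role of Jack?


Searching for <employee> with <name>Jack</name>
Found at position 1
<role>Research</role>

ANSWER: Research


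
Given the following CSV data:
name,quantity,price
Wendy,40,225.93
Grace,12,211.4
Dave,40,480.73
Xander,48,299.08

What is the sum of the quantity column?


Values in 'quantity' column:
  Row 1: 40
  Row 2: 12
  Row 3: 40
  Row 4: 48
Sum = 40 + 12 + 40 + 48 = 140

ANSWER: 140


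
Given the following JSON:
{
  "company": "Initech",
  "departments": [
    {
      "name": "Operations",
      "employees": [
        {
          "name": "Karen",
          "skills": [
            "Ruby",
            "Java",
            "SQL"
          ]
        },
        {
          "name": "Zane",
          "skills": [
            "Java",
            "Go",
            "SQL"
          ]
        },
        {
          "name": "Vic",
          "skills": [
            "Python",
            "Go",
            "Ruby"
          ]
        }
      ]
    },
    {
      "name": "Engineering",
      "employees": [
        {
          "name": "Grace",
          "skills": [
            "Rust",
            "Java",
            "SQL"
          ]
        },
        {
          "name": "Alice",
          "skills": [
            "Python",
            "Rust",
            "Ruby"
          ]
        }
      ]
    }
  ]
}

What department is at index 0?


Path: departments[0].name
Value: Operations

ANSWER: Operations


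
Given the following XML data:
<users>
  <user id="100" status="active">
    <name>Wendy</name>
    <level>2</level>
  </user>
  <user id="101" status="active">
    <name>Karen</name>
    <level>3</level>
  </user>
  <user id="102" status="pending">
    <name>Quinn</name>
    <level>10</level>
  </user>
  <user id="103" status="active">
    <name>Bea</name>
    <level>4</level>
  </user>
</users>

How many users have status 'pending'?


Counting users with status='pending':
  Quinn (id=102) -> MATCH
Count: 1

ANSWER: 1


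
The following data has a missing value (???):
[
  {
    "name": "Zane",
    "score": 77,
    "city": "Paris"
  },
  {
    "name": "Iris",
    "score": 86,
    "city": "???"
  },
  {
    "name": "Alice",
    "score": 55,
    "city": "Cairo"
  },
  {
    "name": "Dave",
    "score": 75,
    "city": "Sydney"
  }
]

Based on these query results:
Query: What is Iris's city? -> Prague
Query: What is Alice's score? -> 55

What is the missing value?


The missing value is Iris's city
From query: Iris's city = Prague

ANSWER: Prague


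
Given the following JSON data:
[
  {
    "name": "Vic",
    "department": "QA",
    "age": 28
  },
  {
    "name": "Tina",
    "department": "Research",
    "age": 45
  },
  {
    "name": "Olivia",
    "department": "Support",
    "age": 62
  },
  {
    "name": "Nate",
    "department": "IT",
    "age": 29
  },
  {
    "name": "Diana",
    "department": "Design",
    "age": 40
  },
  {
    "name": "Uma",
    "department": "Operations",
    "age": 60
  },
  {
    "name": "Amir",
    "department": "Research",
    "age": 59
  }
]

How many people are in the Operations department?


Scanning records for department = Operations
  Record 5: Uma
Count: 1

ANSWER: 1


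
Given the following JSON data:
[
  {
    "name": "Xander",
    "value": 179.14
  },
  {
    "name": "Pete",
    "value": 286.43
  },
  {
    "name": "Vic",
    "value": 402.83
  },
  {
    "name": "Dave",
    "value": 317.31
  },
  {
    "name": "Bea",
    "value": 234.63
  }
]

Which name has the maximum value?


Comparing values:
  Xander: 179.14
  Pete: 286.43
  Vic: 402.83
  Dave: 317.31
  Bea: 234.63
Maximum: Vic (402.83)

ANSWER: Vic


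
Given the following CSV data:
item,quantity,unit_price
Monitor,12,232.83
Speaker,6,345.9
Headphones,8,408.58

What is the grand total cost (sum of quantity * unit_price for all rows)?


Computing row totals:
  Monitor: 12 * 232.83 = 2793.96
  Speaker: 6 * 345.9 = 2075.4
  Headphones: 8 * 408.58 = 3268.64
Grand total = 2793.96 + 2075.4 + 3268.64 = 8138.0

ANSWER: 8138.0


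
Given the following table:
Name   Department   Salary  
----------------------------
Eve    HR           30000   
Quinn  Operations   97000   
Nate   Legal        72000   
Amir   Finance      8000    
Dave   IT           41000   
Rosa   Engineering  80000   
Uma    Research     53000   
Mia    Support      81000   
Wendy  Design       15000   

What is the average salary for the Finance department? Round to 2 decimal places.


Finance department members:
  Amir: 8000
Sum = 8000
Count = 1
Average = 8000 / 1 = 8000.00

ANSWER: 8000.00


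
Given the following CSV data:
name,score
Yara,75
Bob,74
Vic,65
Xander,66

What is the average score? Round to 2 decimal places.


Scores: 75, 74, 65, 66
Sum = 280
Count = 4
Average = 280 / 4 = 70.00

ANSWER: 70.00


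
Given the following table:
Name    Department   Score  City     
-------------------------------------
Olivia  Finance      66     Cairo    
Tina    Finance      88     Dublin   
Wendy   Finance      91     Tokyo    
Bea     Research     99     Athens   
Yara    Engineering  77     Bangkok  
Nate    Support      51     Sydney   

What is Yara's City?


Row 5: Yara
City = Bangkok

ANSWER: Bangkok


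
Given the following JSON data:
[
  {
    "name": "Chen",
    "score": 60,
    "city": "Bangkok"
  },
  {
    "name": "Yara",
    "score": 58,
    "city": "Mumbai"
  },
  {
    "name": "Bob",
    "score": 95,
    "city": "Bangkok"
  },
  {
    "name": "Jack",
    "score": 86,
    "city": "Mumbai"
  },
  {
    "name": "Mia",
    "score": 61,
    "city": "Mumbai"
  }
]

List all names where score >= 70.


Filtering records where score >= 70:
  Chen (score=60) -> no
  Yara (score=58) -> no
  Bob (score=95) -> YES
  Jack (score=86) -> YES
  Mia (score=61) -> no


ANSWER: Bob, Jack


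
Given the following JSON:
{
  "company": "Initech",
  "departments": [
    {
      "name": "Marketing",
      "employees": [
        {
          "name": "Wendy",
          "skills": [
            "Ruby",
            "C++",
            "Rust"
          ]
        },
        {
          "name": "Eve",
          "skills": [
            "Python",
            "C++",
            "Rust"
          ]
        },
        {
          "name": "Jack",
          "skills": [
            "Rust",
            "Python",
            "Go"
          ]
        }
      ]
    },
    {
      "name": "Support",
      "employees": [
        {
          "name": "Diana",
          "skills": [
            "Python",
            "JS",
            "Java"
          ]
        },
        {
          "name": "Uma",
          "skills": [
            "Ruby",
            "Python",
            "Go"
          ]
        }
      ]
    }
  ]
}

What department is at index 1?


Path: departments[1].name
Value: Support

ANSWER: Support


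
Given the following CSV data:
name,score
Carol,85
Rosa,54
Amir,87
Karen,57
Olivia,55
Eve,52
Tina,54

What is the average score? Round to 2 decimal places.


Scores: 85, 54, 87, 57, 55, 52, 54
Sum = 444
Count = 7
Average = 444 / 7 = 63.43

ANSWER: 63.43


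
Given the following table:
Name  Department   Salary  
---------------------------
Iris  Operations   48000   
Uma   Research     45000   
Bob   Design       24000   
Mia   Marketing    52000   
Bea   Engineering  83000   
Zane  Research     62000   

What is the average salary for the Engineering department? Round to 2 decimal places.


Engineering department members:
  Bea: 83000
Sum = 83000
Count = 1
Average = 83000 / 1 = 83000.00

ANSWER: 83000.00


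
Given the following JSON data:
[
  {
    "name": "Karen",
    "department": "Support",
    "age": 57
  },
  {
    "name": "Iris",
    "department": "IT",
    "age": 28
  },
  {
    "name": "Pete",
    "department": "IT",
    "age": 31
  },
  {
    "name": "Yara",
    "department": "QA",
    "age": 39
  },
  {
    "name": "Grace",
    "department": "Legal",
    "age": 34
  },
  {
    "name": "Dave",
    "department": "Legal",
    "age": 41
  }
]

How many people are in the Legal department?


Scanning records for department = Legal
  Record 4: Grace
  Record 5: Dave
Count: 2

ANSWER: 2


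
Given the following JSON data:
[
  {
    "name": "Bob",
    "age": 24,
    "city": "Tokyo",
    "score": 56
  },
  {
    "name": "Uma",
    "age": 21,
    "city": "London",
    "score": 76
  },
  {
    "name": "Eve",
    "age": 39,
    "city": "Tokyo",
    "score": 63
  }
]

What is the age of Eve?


Looking up record where name = Eve
Record index: 2
Field 'age' = 39

ANSWER: 39


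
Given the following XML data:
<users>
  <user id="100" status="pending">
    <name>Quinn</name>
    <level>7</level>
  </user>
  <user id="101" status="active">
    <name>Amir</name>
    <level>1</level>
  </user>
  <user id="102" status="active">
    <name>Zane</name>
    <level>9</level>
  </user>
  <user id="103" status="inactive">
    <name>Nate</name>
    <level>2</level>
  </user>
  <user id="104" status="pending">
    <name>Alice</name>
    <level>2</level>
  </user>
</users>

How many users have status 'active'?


Counting users with status='active':
  Amir (id=101) -> MATCH
  Zane (id=102) -> MATCH
Count: 2

ANSWER: 2


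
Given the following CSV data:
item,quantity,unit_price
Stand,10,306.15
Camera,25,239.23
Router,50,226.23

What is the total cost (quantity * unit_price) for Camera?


Row: Camera
quantity = 25
unit_price = 239.23
total = 25 * 239.23 = 5980.75

ANSWER: 5980.75


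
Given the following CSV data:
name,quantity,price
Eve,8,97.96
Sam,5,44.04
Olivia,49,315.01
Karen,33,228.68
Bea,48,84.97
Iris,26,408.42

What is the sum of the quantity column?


Values in 'quantity' column:
  Row 1: 8
  Row 2: 5
  Row 3: 49
  Row 4: 33
  Row 5: 48
  Row 6: 26
Sum = 8 + 5 + 49 + 33 + 48 + 26 = 169

ANSWER: 169


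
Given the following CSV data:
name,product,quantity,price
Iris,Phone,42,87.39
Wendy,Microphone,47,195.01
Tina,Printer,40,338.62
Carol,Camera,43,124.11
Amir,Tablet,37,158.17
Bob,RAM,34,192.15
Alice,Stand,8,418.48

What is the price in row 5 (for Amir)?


Row 5: Amir
Column 'price' = 158.17

ANSWER: 158.17


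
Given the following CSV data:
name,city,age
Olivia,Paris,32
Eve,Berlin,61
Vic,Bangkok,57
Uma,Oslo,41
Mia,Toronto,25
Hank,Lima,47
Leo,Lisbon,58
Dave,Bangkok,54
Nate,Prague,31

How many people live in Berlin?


Scanning city column for 'Berlin':
  Row 2: Eve -> MATCH
Total matches: 1

ANSWER: 1
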